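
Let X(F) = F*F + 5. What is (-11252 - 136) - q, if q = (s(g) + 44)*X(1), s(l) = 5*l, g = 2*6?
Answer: -12012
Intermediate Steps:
g = 12
X(F) = 5 + F² (X(F) = F² + 5 = 5 + F²)
q = 624 (q = (5*12 + 44)*(5 + 1²) = (60 + 44)*(5 + 1) = 104*6 = 624)
(-11252 - 136) - q = (-11252 - 136) - 1*624 = -11388 - 624 = -12012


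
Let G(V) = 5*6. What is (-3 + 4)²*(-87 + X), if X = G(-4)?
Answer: -57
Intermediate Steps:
G(V) = 30
X = 30
(-3 + 4)²*(-87 + X) = (-3 + 4)²*(-87 + 30) = 1²*(-57) = 1*(-57) = -57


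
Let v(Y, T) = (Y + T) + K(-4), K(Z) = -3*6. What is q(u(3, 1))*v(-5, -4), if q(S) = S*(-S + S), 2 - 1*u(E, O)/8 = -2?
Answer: 0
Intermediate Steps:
u(E, O) = 32 (u(E, O) = 16 - 8*(-2) = 16 + 16 = 32)
K(Z) = -18
q(S) = 0 (q(S) = S*0 = 0)
v(Y, T) = -18 + T + Y (v(Y, T) = (Y + T) - 18 = (T + Y) - 18 = -18 + T + Y)
q(u(3, 1))*v(-5, -4) = 0*(-18 - 4 - 5) = 0*(-27) = 0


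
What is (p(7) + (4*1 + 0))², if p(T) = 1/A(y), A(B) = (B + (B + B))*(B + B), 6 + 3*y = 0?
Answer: 9409/576 ≈ 16.335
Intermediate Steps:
y = -2 (y = -2 + (⅓)*0 = -2 + 0 = -2)
A(B) = 6*B² (A(B) = (B + 2*B)*(2*B) = (3*B)*(2*B) = 6*B²)
p(T) = 1/24 (p(T) = 1/(6*(-2)²) = 1/(6*4) = 1/24)
(p(7) + (4*1 + 0))² = (1/24 + (4*1 + 0))² = (1/24 + (4 + 0))² = (1/24 + 4)² = (97/24)² = 9409/576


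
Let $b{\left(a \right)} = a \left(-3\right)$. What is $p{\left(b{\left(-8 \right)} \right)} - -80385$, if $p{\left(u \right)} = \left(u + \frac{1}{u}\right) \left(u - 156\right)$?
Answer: $\frac{154423}{2} \approx 77212.0$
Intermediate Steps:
$b{\left(a \right)} = - 3 a$
$p{\left(u \right)} = \left(-156 + u\right) \left(u + \frac{1}{u}\right)$ ($p{\left(u \right)} = \left(u + \frac{1}{u}\right) \left(-156 + u\right) = \left(-156 + u\right) \left(u + \frac{1}{u}\right)$)
$p{\left(b{\left(-8 \right)} \right)} - -80385 = \left(1 + \left(\left(-3\right) \left(-8\right)\right)^{2} - 156 \left(\left(-3\right) \left(-8\right)\right) - \frac{156}{\left(-3\right) \left(-8\right)}\right) - -80385 = \left(1 + 24^{2} - 3744 - \frac{156}{24}\right) + 80385 = \left(1 + 576 - 3744 - \frac{13}{2}\right) + 80385 = - \frac{6347}{2} + 80385 = \frac{154423}{2}$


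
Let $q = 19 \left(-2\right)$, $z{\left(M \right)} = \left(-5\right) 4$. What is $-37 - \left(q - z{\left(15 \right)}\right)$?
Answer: $-19$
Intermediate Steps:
$z{\left(M \right)} = -20$
$q = -38$
$-37 - \left(q - z{\left(15 \right)}\right) = -37 - \left(-38 - -20\right) = -37 - \left(-38 + 20\right) = -37 - -18 = -37 + 18 = -19$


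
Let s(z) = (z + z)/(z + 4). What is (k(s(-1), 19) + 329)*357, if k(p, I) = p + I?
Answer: 123998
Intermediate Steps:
s(z) = 2*z/(4 + z) (s(z) = (2*z)/(4 + z) = 2*z/(4 + z))
k(p, I) = I + p
(k(s(-1), 19) + 329)*357 = ((19 + 2*(-1)/(4 - 1)) + 329)*357 = ((19 + 2*(-1)/3) + 329)*357 = ((19 + 2*(-1)*(⅓)) + 329)*357 = ((19 - ⅔) + 329)*357 = (55/3 + 329)*357 = (1042/3)*357 = 123998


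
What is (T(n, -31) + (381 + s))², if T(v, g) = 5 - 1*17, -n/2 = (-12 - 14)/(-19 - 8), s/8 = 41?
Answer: 485809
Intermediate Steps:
s = 328 (s = 8*41 = 328)
n = -52/27 (n = -2*(-12 - 14)/(-19 - 8) = -(-52)/(-27) = -(-52)*(-1)/27 = -2*26/27 = -52/27 ≈ -1.9259)
T(v, g) = -12 (T(v, g) = 5 - 17 = -12)
(T(n, -31) + (381 + s))² = (-12 + (381 + 328))² = (-12 + 709)² = 697² = 485809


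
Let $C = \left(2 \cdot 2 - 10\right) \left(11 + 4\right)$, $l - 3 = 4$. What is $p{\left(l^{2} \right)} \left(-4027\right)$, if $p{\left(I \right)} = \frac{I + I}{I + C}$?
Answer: $\frac{394646}{41} \approx 9625.5$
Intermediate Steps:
$l = 7$ ($l = 3 + 4 = 7$)
$C = -90$ ($C = \left(4 - 10\right) 15 = \left(-6\right) 15 = -90$)
$p{\left(I \right)} = \frac{2 I}{-90 + I}$ ($p{\left(I \right)} = \frac{I + I}{I - 90} = \frac{2 I}{-90 + I}$)
$p{\left(l^{2} \right)} \left(-4027\right) = \frac{2 \cdot 7^{2}}{-90 + 7^{2}} \left(-4027\right) = 2 \cdot 49 \frac{1}{-90 + 49} \left(-4027\right) = 2 \cdot 49 \frac{1}{-41} \left(-4027\right) = 2 \cdot 49 \left(- \frac{1}{41}\right) \left(-4027\right) = \left(- \frac{98}{41}\right) \left(-4027\right) = \frac{394646}{41}$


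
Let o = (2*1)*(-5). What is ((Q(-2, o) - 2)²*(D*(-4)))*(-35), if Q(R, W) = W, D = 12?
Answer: 241920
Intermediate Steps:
o = -10 (o = 2*(-5) = -10)
((Q(-2, o) - 2)²*(D*(-4)))*(-35) = ((-10 - 2)²*(12*(-4)))*(-35) = ((-12)²*(-48))*(-35) = (144*(-48))*(-35) = -6912*(-35) = 241920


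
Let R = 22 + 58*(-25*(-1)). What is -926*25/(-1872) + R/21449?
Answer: 249649967/20076264 ≈ 12.435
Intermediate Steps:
R = 1472 (R = 22 + 58*25 = 22 + 1450 = 1472)
-926*25/(-1872) + R/21449 = -926*25/(-1872) + 1472/21449 = -23150*(-1/1872) + 1472*(1/21449) = 11575/936 + 1472/21449 = 249649967/20076264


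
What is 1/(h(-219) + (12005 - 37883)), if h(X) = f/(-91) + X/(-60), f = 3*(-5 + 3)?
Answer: -1820/47091197 ≈ -3.8648e-5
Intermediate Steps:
f = -6 (f = 3*(-2) = -6)
h(X) = 6/91 - X/60 (h(X) = -6/(-91) + X/(-60) = -6*(-1/91) + X*(-1/60) = 6/91 - X/60)
1/(h(-219) + (12005 - 37883)) = 1/((6/91 - 1/60*(-219)) + (12005 - 37883)) = 1/((6/91 + 73/20) - 25878) = 1/(6763/1820 - 25878) = 1/(-47091197/1820) = -1820/47091197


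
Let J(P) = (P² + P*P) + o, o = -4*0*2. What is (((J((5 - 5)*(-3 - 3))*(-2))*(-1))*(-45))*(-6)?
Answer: 0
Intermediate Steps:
o = 0 (o = 0*2 = 0)
J(P) = 2*P² (J(P) = (P² + P*P) + 0 = (P² + P²) + 0 = 2*P² + 0 = 2*P²)
(((J((5 - 5)*(-3 - 3))*(-2))*(-1))*(-45))*(-6) = ((((2*((5 - 5)*(-3 - 3))²)*(-2))*(-1))*(-45))*(-6) = ((((2*(0*(-6))²)*(-2))*(-1))*(-45))*(-6) = ((((2*0²)*(-2))*(-1))*(-45))*(-6) = ((((2*0)*(-2))*(-1))*(-45))*(-6) = (((0*(-2))*(-1))*(-45))*(-6) = ((0*(-1))*(-45))*(-6) = (0*(-45))*(-6) = 0*(-6) = 0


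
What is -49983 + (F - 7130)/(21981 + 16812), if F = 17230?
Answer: -1938980419/38793 ≈ -49983.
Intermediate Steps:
-49983 + (F - 7130)/(21981 + 16812) = -49983 + (17230 - 7130)/(21981 + 16812) = -49983 + 10100/38793 = -1938980419/38793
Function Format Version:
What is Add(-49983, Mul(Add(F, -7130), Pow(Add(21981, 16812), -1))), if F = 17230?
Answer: Rational(-1938980419, 38793) ≈ -49983.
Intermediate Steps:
Add(-49983, Mul(Add(F, -7130), Pow(Add(21981, 16812), -1))) = Add(-49983, Mul(Add(17230, -7130), Pow(Add(21981, 16812), -1))) = Add(-49983, Mul(10100, Pow(38793, -1))) = Add(-49983, Mul(10100, Rational(1, 38793))) = Add(-49983, Rational(10100, 38793)) = Rational(-1938980419, 38793)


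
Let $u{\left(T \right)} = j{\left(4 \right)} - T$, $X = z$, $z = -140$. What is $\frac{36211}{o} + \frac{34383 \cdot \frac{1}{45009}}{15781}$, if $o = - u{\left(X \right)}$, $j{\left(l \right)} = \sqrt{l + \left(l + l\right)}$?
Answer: $- \frac{300068985958538}{1159425193671} + \frac{36211 \sqrt{3}}{9794} \approx -252.4$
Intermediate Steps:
$X = -140$
$j{\left(l \right)} = \sqrt{3} \sqrt{l}$ ($j{\left(l \right)} = \sqrt{l + 2 l} = \sqrt{3 l} = \sqrt{3} \sqrt{l}$)
$u{\left(T \right)} = - T + 2 \sqrt{3}$ ($u{\left(T \right)} = \sqrt{3} \sqrt{4} - T = \sqrt{3} \cdot 2 - T = 2 \sqrt{3} - T = - T + 2 \sqrt{3}$)
$o = -140 - 2 \sqrt{3}$ ($o = - (\left(-1\right) \left(-140\right) + 2 \sqrt{3}) = - (140 + 2 \sqrt{3}) = -140 - 2 \sqrt{3} \approx -143.46$)
$\frac{36211}{o} + \frac{34383 \cdot \frac{1}{45009}}{15781} = \frac{36211}{-140 - 2 \sqrt{3}} + \frac{34383 \cdot \frac{1}{45009}}{15781} = \frac{36211}{-140 - 2 \sqrt{3}} + 34383 \cdot \frac{1}{45009} \cdot \frac{1}{15781} = \frac{36211}{-140 - 2 \sqrt{3}} + \frac{11461}{15003} \cdot \frac{1}{15781} = \frac{36211}{-140 - 2 \sqrt{3}} + \frac{11461}{236762343} = \frac{11461}{236762343} + \frac{36211}{-140 - 2 \sqrt{3}}$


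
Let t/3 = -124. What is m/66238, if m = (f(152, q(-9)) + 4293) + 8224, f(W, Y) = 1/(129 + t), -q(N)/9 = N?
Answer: 1520815/8047917 ≈ 0.18897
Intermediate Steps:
t = -372 (t = 3*(-124) = -372)
q(N) = -9*N
f(W, Y) = -1/243 (f(W, Y) = 1/(129 - 372) = 1/(-243) = -1/243)
m = 3041630/243 (m = (-1/243 + 4293) + 8224 = 1043198/243 + 8224 = 3041630/243 ≈ 12517.)
m/66238 = (3041630/243)/66238 = (3041630/243)*(1/66238) = 1520815/8047917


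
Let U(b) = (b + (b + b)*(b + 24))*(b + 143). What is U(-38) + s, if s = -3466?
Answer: 104264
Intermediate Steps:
U(b) = (143 + b)*(b + 2*b*(24 + b)) (U(b) = (b + (2*b)*(24 + b))*(143 + b) = (b + 2*b*(24 + b))*(143 + b) = (143 + b)*(b + 2*b*(24 + b)))
U(-38) + s = -38*(7007 + 2*(-38)² + 335*(-38)) - 3466 = -38*(7007 + 2*1444 - 12730) - 3466 = -38*(7007 + 2888 - 12730) - 3466 = -38*(-2835) - 3466 = 107730 - 3466 = 104264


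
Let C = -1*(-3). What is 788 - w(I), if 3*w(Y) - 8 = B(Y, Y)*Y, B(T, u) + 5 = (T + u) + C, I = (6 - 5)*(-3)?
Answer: 2332/3 ≈ 777.33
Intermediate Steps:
C = 3
I = -3 (I = 1*(-3) = -3)
B(T, u) = -2 + T + u (B(T, u) = -5 + ((T + u) + 3) = -5 + (3 + T + u) = -2 + T + u)
w(Y) = 8/3 + Y*(-2 + 2*Y)/3 (w(Y) = 8/3 + ((-2 + Y + Y)*Y)/3 = 8/3 + ((-2 + 2*Y)*Y)/3 = 8/3 + (Y*(-2 + 2*Y))/3 = 8/3 + Y*(-2 + 2*Y)/3)
788 - w(I) = 788 - (8/3 + (⅔)*(-3)*(-1 - 3)) = 788 - (8/3 + (⅔)*(-3)*(-4)) = 788 - (8/3 + 8) = 788 - 1*32/3 = 788 - 32/3 = 2332/3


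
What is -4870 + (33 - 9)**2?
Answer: -4294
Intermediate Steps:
-4870 + (33 - 9)**2 = -4870 + 24**2 = -4870 + 576 = -4294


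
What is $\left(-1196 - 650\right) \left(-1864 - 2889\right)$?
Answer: $8774038$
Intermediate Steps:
$\left(-1196 - 650\right) \left(-1864 - 2889\right) = \left(-1846\right) \left(-4753\right) = 8774038$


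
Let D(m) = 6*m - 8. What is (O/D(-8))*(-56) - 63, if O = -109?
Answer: -172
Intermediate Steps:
D(m) = -8 + 6*m
(O/D(-8))*(-56) - 63 = -109/(-8 + 6*(-8))*(-56) - 63 = -109/(-8 - 48)*(-56) - 63 = -109/(-56)*(-56) - 63 = -109*(-1/56)*(-56) - 63 = (109/56)*(-56) - 63 = -109 - 63 = -172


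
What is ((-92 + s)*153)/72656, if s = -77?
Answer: -25857/72656 ≈ -0.35588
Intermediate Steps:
((-92 + s)*153)/72656 = ((-92 - 77)*153)/72656 = -169*153*(1/72656) = -25857*1/72656 = -25857/72656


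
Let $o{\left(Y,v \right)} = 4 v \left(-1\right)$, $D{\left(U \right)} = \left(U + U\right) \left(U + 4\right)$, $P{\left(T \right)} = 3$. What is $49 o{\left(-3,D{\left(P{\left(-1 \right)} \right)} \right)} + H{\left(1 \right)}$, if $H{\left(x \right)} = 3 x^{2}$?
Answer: $-8229$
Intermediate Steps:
$D{\left(U \right)} = 2 U \left(4 + U\right)$
$o{\left(Y,v \right)} = - 4 v$
$49 o{\left(-3,D{\left(P{\left(-1 \right)} \right)} \right)} + H{\left(1 \right)} = 49 \left(- 4 \cdot 2 \cdot 3 \left(4 + 3\right)\right) + 3 \cdot 1^{2} = 49 \left(- 4 \cdot 2 \cdot 3 \cdot 7\right) + 3 \cdot 1 = 49 \left(\left(-4\right) 42\right) + 3 = 49 \left(-168\right) + 3 = -8232 + 3 = -8229$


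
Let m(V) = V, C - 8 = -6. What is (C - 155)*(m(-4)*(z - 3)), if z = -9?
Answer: -7344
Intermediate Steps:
C = 2 (C = 8 - 6 = 2)
(C - 155)*(m(-4)*(z - 3)) = (2 - 155)*(-4*(-9 - 3)) = -(-612)*(-12) = -153*48 = -7344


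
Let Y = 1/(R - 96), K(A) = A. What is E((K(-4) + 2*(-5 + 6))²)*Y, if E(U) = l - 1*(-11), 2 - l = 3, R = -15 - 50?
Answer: -10/161 ≈ -0.062112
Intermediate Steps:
R = -65
l = -1 (l = 2 - 1*3 = 2 - 3 = -1)
E(U) = 10 (E(U) = -1 - 1*(-11) = -1 + 11 = 10)
Y = -1/161 (Y = 1/(-65 - 96) = 1/(-161) = -1/161 ≈ -0.0062112)
E((K(-4) + 2*(-5 + 6))²)*Y = 10*(-1/161) = -10/161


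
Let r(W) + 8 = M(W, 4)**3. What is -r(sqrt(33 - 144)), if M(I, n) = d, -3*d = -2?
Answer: 208/27 ≈ 7.7037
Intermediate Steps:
d = 2/3 (d = -1/3*(-2) = 2/3 ≈ 0.66667)
M(I, n) = 2/3
r(W) = -208/27 (r(W) = -8 + (2/3)**3 = -8 + 8/27 = -208/27)
-r(sqrt(33 - 144)) = -1*(-208/27) = 208/27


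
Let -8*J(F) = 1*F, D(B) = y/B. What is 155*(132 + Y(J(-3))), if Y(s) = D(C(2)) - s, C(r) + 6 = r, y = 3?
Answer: 162285/8 ≈ 20286.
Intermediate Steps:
C(r) = -6 + r
D(B) = 3/B
J(F) = -F/8
Y(s) = -¾ - s (Y(s) = 3/(-6 + 2) - s = 3/(-4) - s = 3*(-¼) - s = -¾ - s)
155*(132 + Y(J(-3))) = 155*(132 + (-¾ - (-1)*(-3)/8)) = 155*(132 + (-¾ - 1*3/8)) = 155*(132 + (-¾ - 3/8)) = 155*(132 - 9/8) = 155*(1047/8) = 162285/8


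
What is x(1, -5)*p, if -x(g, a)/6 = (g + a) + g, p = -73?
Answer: -1314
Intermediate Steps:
x(g, a) = -12*g - 6*a (x(g, a) = -6*((g + a) + g) = -6*((a + g) + g) = -6*(a + 2*g) = -12*g - 6*a)
x(1, -5)*p = (-12*1 - 6*(-5))*(-73) = (-12 + 30)*(-73) = 18*(-73) = -1314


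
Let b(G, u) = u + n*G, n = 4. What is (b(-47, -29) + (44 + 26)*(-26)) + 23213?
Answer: 21176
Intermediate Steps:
b(G, u) = u + 4*G
(b(-47, -29) + (44 + 26)*(-26)) + 23213 = ((-29 + 4*(-47)) + (44 + 26)*(-26)) + 23213 = ((-29 - 188) + 70*(-26)) + 23213 = (-217 - 1820) + 23213 = -2037 + 23213 = 21176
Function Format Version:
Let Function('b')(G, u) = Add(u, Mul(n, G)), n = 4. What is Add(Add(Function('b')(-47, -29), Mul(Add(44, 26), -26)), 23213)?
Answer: 21176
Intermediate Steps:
Function('b')(G, u) = Add(u, Mul(4, G))
Add(Add(Function('b')(-47, -29), Mul(Add(44, 26), -26)), 23213) = Add(Add(Add(-29, Mul(4, -47)), Mul(Add(44, 26), -26)), 23213) = Add(Add(Add(-29, -188), Mul(70, -26)), 23213) = Add(Add(-217, -1820), 23213) = Add(-2037, 23213) = 21176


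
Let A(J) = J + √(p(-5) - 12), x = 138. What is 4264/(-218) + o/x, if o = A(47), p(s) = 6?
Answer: -289093/15042 + I*√6/138 ≈ -19.219 + 0.01775*I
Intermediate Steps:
A(J) = J + I*√6 (A(J) = J + √(6 - 12) = J + √(-6) = J + I*√6)
o = 47 + I*√6 ≈ 47.0 + 2.4495*I
4264/(-218) + o/x = 4264/(-218) + (47 + I*√6)/138 = 4264*(-1/218) + (47 + I*√6)*(1/138) = -2132/109 + (47/138 + I*√6/138) = -289093/15042 + I*√6/138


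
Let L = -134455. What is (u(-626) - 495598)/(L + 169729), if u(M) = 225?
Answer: -495373/35274 ≈ -14.044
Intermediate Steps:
(u(-626) - 495598)/(L + 169729) = (225 - 495598)/(-134455 + 169729) = -495373/35274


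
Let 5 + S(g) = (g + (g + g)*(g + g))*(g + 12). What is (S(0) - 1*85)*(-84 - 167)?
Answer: 22590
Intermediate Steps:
S(g) = -5 + (12 + g)*(g + 4*g²) (S(g) = -5 + (g + (g + g)*(g + g))*(g + 12) = -5 + (g + (2*g)*(2*g))*(12 + g) = -5 + (g + 4*g²)*(12 + g) = -5 + (12 + g)*(g + 4*g²))
(S(0) - 1*85)*(-84 - 167) = ((-5 + 4*0³ + 12*0 + 49*0²) - 1*85)*(-84 - 167) = ((-5 + 4*0 + 0 + 49*0) - 85)*(-251) = ((-5 + 0 + 0 + 0) - 85)*(-251) = (-5 - 85)*(-251) = -90*(-251) = 22590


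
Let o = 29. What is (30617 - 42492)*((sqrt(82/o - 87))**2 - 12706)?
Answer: 4404615625/29 ≈ 1.5188e+8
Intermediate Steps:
(30617 - 42492)*((sqrt(82/o - 87))**2 - 12706) = (30617 - 42492)*((sqrt(82/29 - 87))**2 - 12706) = -11875*((sqrt(82*(1/29) - 87))**2 - 12706) = -11875*((sqrt(82/29 - 87))**2 - 12706) = -11875*((sqrt(-2441/29))**2 - 12706) = -11875*((I*sqrt(70789)/29)**2 - 12706) = -11875*(-2441/29 - 12706) = -11875*(-370915/29) = 4404615625/29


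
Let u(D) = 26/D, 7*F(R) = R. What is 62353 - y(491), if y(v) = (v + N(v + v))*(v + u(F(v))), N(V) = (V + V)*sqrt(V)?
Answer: -178910 - 965052*sqrt(982) ≈ -3.0421e+7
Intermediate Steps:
F(R) = R/7
N(V) = 2*V**(3/2) (N(V) = (2*V)*sqrt(V) = 2*V**(3/2))
y(v) = (v + 182/v)*(v + 4*sqrt(2)*v**(3/2)) (y(v) = (v + 2*(v + v)**(3/2))*(v + 26/((v/7))) = (v + 2*(2*v)**(3/2))*(v + 26*(7/v)) = (v + 2*(2*sqrt(2)*v**(3/2)))*(v + 182/v) = (v + 4*sqrt(2)*v**(3/2))*(v + 182/v) = (v + 182/v)*(v + 4*sqrt(2)*v**(3/2)))
62353 - y(491) = 62353 - (182 + 491**2 + 4*sqrt(2)*491**(5/2) + 728*sqrt(2)*sqrt(491)) = 62353 - (182 + 241081 + 4*sqrt(2)*(241081*sqrt(491)) + 728*sqrt(982)) = 62353 - (182 + 241081 + 964324*sqrt(982) + 728*sqrt(982)) = 62353 - (241263 + 965052*sqrt(982)) = 62353 + (-241263 - 965052*sqrt(982)) = -178910 - 965052*sqrt(982)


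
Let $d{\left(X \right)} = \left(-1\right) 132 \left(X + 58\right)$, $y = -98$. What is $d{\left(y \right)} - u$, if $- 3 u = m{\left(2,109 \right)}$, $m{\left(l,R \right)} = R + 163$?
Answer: $\frac{16112}{3} \approx 5370.7$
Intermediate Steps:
$m{\left(l,R \right)} = 163 + R$
$u = - \frac{272}{3}$ ($u = - \frac{163 + 109}{3} = \left(- \frac{1}{3}\right) 272 = - \frac{272}{3} \approx -90.667$)
$d{\left(X \right)} = -7656 - 132 X$ ($d{\left(X \right)} = - 132 \left(58 + X\right) = -7656 - 132 X$)
$d{\left(y \right)} - u = \left(-7656 - -12936\right) - - \frac{272}{3} = \left(-7656 + 12936\right) + \frac{272}{3} = 5280 + \frac{272}{3} = \frac{16112}{3}$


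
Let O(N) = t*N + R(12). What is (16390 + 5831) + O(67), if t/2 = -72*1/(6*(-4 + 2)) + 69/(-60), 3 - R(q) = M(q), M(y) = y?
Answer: 228619/10 ≈ 22862.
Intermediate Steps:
R(q) = 3 - q
t = 97/10 (t = 2*(-72*1/(6*(-4 + 2)) + 69/(-60)) = 2*(-72/(6*(-2)) + 69*(-1/60)) = 2*(-72/(-12) - 23/20) = 2*(-72*(-1/12) - 23/20) = 2*(6 - 23/20) = 2*(97/20) = 97/10 ≈ 9.7000)
O(N) = -9 + 97*N/10 (O(N) = 97*N/10 + (3 - 1*12) = 97*N/10 + (3 - 12) = 97*N/10 - 9 = -9 + 97*N/10)
(16390 + 5831) + O(67) = (16390 + 5831) + (-9 + (97/10)*67) = 22221 + (-9 + 6499/10) = 22221 + 6409/10 = 228619/10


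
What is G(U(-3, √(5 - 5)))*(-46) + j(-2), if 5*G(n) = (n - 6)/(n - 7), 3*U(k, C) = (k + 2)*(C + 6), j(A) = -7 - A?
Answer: -593/45 ≈ -13.178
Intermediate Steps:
U(k, C) = (2 + k)*(6 + C)/3 (U(k, C) = ((k + 2)*(C + 6))/3 = ((2 + k)*(6 + C))/3 = (2 + k)*(6 + C)/3)
G(n) = (-6 + n)/(5*(-7 + n)) (G(n) = ((n - 6)/(n - 7))/5 = ((-6 + n)/(-7 + n))/5 = (-6 + n)/(5*(-7 + n)))
G(U(-3, √(5 - 5)))*(-46) + j(-2) = ((-6 + (4 + 2*(-3) + 2*√(5 - 5)/3 + (⅓)*√(5 - 5)*(-3)))/(5*(-7 + (4 + 2*(-3) + 2*√(5 - 5)/3 + (⅓)*√(5 - 5)*(-3)))))*(-46) + (-7 - 1*(-2)) = ((-6 + (4 - 6 + 2*√0/3 + (⅓)*√0*(-3)))/(5*(-7 + (4 - 6 + 2*√0/3 + (⅓)*√0*(-3)))))*(-46) + (-7 + 2) = ((-6 + (4 - 6 + (⅔)*0 + (⅓)*0*(-3)))/(5*(-7 + (4 - 6 + (⅔)*0 + (⅓)*0*(-3)))))*(-46) - 5 = ((-6 + (4 - 6 + 0 + 0))/(5*(-7 + (4 - 6 + 0 + 0))))*(-46) - 5 = ((-6 - 2)/(5*(-7 - 2)))*(-46) - 5 = ((⅕)*(-8)/(-9))*(-46) - 5 = ((⅕)*(-⅑)*(-8))*(-46) - 5 = (8/45)*(-46) - 5 = -368/45 - 5 = -593/45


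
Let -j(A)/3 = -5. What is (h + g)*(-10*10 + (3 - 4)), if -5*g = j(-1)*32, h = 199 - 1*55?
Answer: -4848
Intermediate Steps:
j(A) = 15 (j(A) = -3*(-5) = 15)
h = 144 (h = 199 - 55 = 144)
g = -96 (g = -3*32 = -⅕*480 = -96)
(h + g)*(-10*10 + (3 - 4)) = (144 - 96)*(-10*10 + (3 - 4)) = 48*(-100 - 1) = 48*(-101) = -4848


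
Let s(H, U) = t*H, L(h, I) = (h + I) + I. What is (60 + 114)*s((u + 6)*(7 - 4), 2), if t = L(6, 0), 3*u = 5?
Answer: 24012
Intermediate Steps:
u = 5/3 (u = (⅓)*5 = 5/3 ≈ 1.6667)
L(h, I) = h + 2*I (L(h, I) = (I + h) + I = h + 2*I)
t = 6 (t = 6 + 2*0 = 6 + 0 = 6)
s(H, U) = 6*H
(60 + 114)*s((u + 6)*(7 - 4), 2) = (60 + 114)*(6*((5/3 + 6)*(7 - 4))) = 174*(6*((23/3)*3)) = 174*(6*23) = 174*138 = 24012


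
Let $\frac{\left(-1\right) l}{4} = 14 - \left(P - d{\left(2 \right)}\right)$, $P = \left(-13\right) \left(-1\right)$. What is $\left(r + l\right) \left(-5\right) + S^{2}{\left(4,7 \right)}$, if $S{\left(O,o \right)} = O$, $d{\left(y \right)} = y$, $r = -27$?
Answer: $211$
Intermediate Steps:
$P = 13$
$l = -12$ ($l = - 4 \left(14 + \left(2 - 13\right)\right) = - 4 \left(14 - 11\right) = \left(-4\right) 3 = -12$)
$\left(r + l\right) \left(-5\right) + S^{2}{\left(4,7 \right)} = \left(-27 - 12\right) \left(-5\right) + 4^{2} = \left(-39\right) \left(-5\right) + 16 = 195 + 16 = 211$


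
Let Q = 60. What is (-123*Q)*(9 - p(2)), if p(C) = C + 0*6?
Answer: -51660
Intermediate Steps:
p(C) = C (p(C) = C + 0 = C)
(-123*Q)*(9 - p(2)) = (-123*60)*(9 - 1*2) = -7380*(9 - 2) = -7380*7 = -51660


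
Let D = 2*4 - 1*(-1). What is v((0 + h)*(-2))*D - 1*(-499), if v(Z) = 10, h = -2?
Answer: 589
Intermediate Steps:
D = 9 (D = 8 + 1 = 9)
v((0 + h)*(-2))*D - 1*(-499) = 10*9 - 1*(-499) = 90 + 499 = 589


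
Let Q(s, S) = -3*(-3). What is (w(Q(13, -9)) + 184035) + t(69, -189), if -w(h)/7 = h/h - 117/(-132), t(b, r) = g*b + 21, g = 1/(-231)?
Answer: 56685089/308 ≈ 1.8404e+5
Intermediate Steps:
g = -1/231 ≈ -0.0043290
Q(s, S) = 9
t(b, r) = 21 - b/231 (t(b, r) = -b/231 + 21 = 21 - b/231)
w(h) = -581/44 (w(h) = -7*(h/h - 117/(-132)) = -7*(1 - 117*(-1/132)) = -7*(1 + 39/44) = -7*83/44 = -581/44)
(w(Q(13, -9)) + 184035) + t(69, -189) = (-581/44 + 184035) + (21 - 1/231*69) = 8096959/44 + (21 - 23/77) = 8096959/44 + 1594/77 = 56685089/308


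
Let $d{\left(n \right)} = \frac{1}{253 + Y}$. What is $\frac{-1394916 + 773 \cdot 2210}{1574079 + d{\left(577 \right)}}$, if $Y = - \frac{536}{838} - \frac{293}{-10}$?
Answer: $\frac{369877725998}{1857660354593} \approx 0.19911$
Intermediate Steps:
$Y = \frac{120087}{4190}$ ($Y = \left(-536\right) \frac{1}{838} - - \frac{293}{10} = - \frac{268}{419} + \frac{293}{10} = \frac{120087}{4190} \approx 28.66$)
$d{\left(n \right)} = \frac{4190}{1180157}$ ($d{\left(n \right)} = \frac{1}{253 + \frac{120087}{4190}} = \frac{1}{\frac{1180157}{4190}} = \frac{4190}{1180157}$)
$\frac{-1394916 + 773 \cdot 2210}{1574079 + d{\left(577 \right)}} = \frac{-1394916 + 773 \cdot 2210}{1574079 + \frac{4190}{1180157}} = \frac{-1394916 + 1708330}{\frac{1857660354593}{1180157}} = 313414 \cdot \frac{1180157}{1857660354593} = \frac{369877725998}{1857660354593}$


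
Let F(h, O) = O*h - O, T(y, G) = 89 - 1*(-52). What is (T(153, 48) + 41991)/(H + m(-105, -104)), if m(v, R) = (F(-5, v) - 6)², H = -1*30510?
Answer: 7022/59811 ≈ 0.11740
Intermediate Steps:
T(y, G) = 141 (T(y, G) = 89 + 52 = 141)
F(h, O) = -O + O*h
H = -30510
m(v, R) = (-6 - 6*v)² (m(v, R) = (v*(-1 - 5) - 6)² = (v*(-6) - 6)² = (-6*v - 6)² = (-6 - 6*v)²)
(T(153, 48) + 41991)/(H + m(-105, -104)) = (141 + 41991)/(-30510 + 36*(1 - 105)²) = 42132/(-30510 + 36*(-104)²) = 42132/(-30510 + 36*10816) = 42132/(-30510 + 389376) = 42132/358866 = 42132*(1/358866) = 7022/59811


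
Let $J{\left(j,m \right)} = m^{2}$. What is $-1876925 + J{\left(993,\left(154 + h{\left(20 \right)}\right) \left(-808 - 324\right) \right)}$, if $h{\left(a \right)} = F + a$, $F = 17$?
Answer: $46745752019$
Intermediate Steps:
$h{\left(a \right)} = 17 + a$
$-1876925 + J{\left(993,\left(154 + h{\left(20 \right)}\right) \left(-808 - 324\right) \right)} = -1876925 + \left(\left(154 + \left(17 + 20\right)\right) \left(-808 - 324\right)\right)^{2} = -1876925 + \left(\left(154 + 37\right) \left(-1132\right)\right)^{2} = -1876925 + \left(191 \left(-1132\right)\right)^{2} = -1876925 + \left(-216212\right)^{2} = -1876925 + 46747628944 = 46745752019$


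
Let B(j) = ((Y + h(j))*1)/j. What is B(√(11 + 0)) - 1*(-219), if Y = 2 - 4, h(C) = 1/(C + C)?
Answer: 4819/22 - 2*√11/11 ≈ 218.44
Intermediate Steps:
h(C) = 1/(2*C)
Y = -2
B(j) = (-2 + 1/(2*j))/j (B(j) = ((-2 + 1/(2*j))*1)/j = (-2 + 1/(2*j))/j)
B(√(11 + 0)) - 1*(-219) = (1 - 4*√(11 + 0))/(2*(√(11 + 0))²) - 1*(-219) = (1 - 4*√11)/(2*(√11)²) + 219 = (½)*(1/11)*(1 - 4*√11) + 219 = (1/22 - 2*√11/11) + 219 = 4819/22 - 2*√11/11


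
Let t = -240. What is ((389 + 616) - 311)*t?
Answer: -166560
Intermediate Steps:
((389 + 616) - 311)*t = ((389 + 616) - 311)*(-240) = (1005 - 311)*(-240) = 694*(-240) = -166560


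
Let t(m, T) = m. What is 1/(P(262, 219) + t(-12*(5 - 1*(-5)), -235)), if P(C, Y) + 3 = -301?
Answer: -1/424 ≈ -0.0023585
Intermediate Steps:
P(C, Y) = -304 (P(C, Y) = -3 - 301 = -304)
1/(P(262, 219) + t(-12*(5 - 1*(-5)), -235)) = 1/(-304 - 12*(5 - 1*(-5))) = 1/(-304 - 12*(5 + 5)) = 1/(-304 - 12*10) = 1/(-304 - 120) = 1/(-424) = -1/424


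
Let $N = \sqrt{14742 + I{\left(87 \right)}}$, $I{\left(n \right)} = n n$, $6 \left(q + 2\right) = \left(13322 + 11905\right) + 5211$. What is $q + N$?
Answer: $5071 + 3 \sqrt{2479} \approx 5220.4$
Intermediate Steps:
$q = 5071$ ($q = -2 + \frac{\left(13322 + 11905\right) + 5211}{6} = -2 + \frac{25227 + 5211}{6} = -2 + \frac{1}{6} \cdot 30438 = -2 + 5073 = 5071$)
$I{\left(n \right)} = n^{2}$
$N = 3 \sqrt{2479}$ ($N = \sqrt{14742 + 87^{2}} = \sqrt{14742 + 7569} = \sqrt{22311} = 3 \sqrt{2479} \approx 149.37$)
$q + N = 5071 + 3 \sqrt{2479}$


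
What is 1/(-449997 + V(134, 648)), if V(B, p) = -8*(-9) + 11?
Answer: -1/449914 ≈ -2.2226e-6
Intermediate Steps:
V(B, p) = 83 (V(B, p) = 72 + 11 = 83)
1/(-449997 + V(134, 648)) = 1/(-449997 + 83) = 1/(-449914) = -1/449914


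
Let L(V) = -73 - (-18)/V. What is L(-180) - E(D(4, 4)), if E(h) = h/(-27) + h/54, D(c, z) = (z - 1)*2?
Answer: -6569/90 ≈ -72.989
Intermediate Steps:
D(c, z) = -2 + 2*z (D(c, z) = (-1 + z)*2 = -2 + 2*z)
L(V) = -73 + 18/V
E(h) = -h/54 (E(h) = h*(-1/27) + h*(1/54) = -h/27 + h/54 = -h/54)
L(-180) - E(D(4, 4)) = (-73 + 18/(-180)) - (-1)*(-2 + 2*4)/54 = (-73 + 18*(-1/180)) - (-1)*(-2 + 8)/54 = (-73 - 1/10) - (-1)*6/54 = -731/10 - 1*(-1/9) = -731/10 + 1/9 = -6569/90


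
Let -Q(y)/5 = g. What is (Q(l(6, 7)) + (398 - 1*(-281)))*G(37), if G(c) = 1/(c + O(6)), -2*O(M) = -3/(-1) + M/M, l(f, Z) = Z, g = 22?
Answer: 569/35 ≈ 16.257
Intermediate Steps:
O(M) = -2 (O(M) = -(-3/(-1) + M/M)/2 = -(-3*(-1) + 1)/2 = -(3 + 1)/2 = -½*4 = -2)
Q(y) = -110 (Q(y) = -5*22 = -110)
G(c) = 1/(-2 + c) (G(c) = 1/(c - 2) = 1/(-2 + c))
(Q(l(6, 7)) + (398 - 1*(-281)))*G(37) = (-110 + (398 - 1*(-281)))/(-2 + 37) = (-110 + (398 + 281))/35 = (-110 + 679)*(1/35) = 569*(1/35) = 569/35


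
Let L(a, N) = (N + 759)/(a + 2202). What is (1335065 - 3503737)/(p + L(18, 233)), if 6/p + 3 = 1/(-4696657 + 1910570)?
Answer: 5030056233137760/3602410367 ≈ 1.3963e+6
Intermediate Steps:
p = -8358261/4179131 (p = 6/(-3 + 1/(-4696657 + 1910570)) = 6/(-3 + 1/(-2786087)) = 6/(-3 - 1/2786087) = 6/(-8358262/2786087) = 6*(-2786087/8358262) = -8358261/4179131 ≈ -2.0000)
L(a, N) = (759 + N)/(2202 + a)
(1335065 - 3503737)/(p + L(18, 233)) = (1335065 - 3503737)/(-8358261/4179131 + (759 + 233)/(2202 + 18)) = -2168672/(-8358261/4179131 + 992/2220) = -2168672/(-8358261/4179131 + (1/2220)*992) = -2168672/(-8358261/4179131 + 248/555) = -2168672/(-3602410367/2319417705) = -2168672*(-2319417705/3602410367) = 5030056233137760/3602410367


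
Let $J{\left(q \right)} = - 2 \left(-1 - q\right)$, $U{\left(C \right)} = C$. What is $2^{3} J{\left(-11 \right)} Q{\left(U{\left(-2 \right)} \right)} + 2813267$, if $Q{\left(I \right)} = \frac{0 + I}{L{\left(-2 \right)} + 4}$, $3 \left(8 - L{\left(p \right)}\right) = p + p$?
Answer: $2813291$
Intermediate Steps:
$L{\left(p \right)} = 8 - \frac{2 p}{3}$ ($L{\left(p \right)} = 8 - \frac{p + p}{3} = 8 - \frac{2 p}{3}$)
$Q{\left(I \right)} = \frac{3 I}{40}$ ($Q{\left(I \right)} = \frac{0 + I}{\left(8 - - \frac{4}{3}\right) + 4} = \frac{I}{\left(8 + \frac{4}{3}\right) + 4} = \frac{I}{\frac{28}{3} + 4} = \frac{I}{\frac{40}{3}} = I \frac{3}{40} = \frac{3 I}{40}$)
$J{\left(q \right)} = 2 + 2 q$
$2^{3} J{\left(-11 \right)} Q{\left(U{\left(-2 \right)} \right)} + 2813267 = 2^{3} \left(2 + 2 \left(-11\right)\right) \frac{3}{40} \left(-2\right) + 2813267 = 8 \left(2 - 22\right) \left(- \frac{3}{20}\right) + 2813267 = 8 \left(-20\right) \left(- \frac{3}{20}\right) + 2813267 = \left(-160\right) \left(- \frac{3}{20}\right) + 2813267 = 24 + 2813267 = 2813291$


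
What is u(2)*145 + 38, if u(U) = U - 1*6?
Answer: -542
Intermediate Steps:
u(U) = -6 + U (u(U) = U - 6 = -6 + U)
u(2)*145 + 38 = (-6 + 2)*145 + 38 = -4*145 + 38 = -580 + 38 = -542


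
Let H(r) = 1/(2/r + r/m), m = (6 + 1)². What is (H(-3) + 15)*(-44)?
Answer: -64152/107 ≈ -599.55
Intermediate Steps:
m = 49 (m = 7² = 49)
H(r) = 1/(2/r + r/49)
(H(-3) + 15)*(-44) = (49*(-3)/(98 + (-3)²) + 15)*(-44) = (49*(-3)/(98 + 9) + 15)*(-44) = (49*(-3)/107 + 15)*(-44) = (49*(-3)*(1/107) + 15)*(-44) = (-147/107 + 15)*(-44) = (1458/107)*(-44) = -64152/107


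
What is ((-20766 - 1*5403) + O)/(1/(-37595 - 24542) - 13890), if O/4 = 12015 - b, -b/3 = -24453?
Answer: 16872991665/863082931 ≈ 19.550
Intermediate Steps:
b = 73359 (b = -3*(-24453) = 73359)
O = -245376 (O = 4*(12015 - 1*73359) = 4*(12015 - 73359) = 4*(-61344) = -245376)
((-20766 - 1*5403) + O)/(1/(-37595 - 24542) - 13890) = ((-20766 - 1*5403) - 245376)/(1/(-37595 - 24542) - 13890) = ((-20766 - 5403) - 245376)/(1/(-62137) - 13890) = (-26169 - 245376)/(-1/62137 - 13890) = -271545/(-863082931/62137) = -271545*(-62137/863082931) = 16872991665/863082931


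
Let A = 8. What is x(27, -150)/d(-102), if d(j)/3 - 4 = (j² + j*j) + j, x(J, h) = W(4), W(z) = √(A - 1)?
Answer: √7/62130 ≈ 4.2584e-5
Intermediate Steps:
W(z) = √7 (W(z) = √(8 - 1) = √7)
x(J, h) = √7
d(j) = 12 + 3*j + 6*j² (d(j) = 12 + 3*((j² + j*j) + j) = 12 + 3*((j² + j²) + j) = 12 + 3*(2*j² + j) = 12 + 3*(j + 2*j²) = 12 + (3*j + 6*j²) = 12 + 3*j + 6*j²)
x(27, -150)/d(-102) = √7/(12 + 3*(-102) + 6*(-102)²) = √7/(12 - 306 + 6*10404) = √7/(12 - 306 + 62424) = √7/62130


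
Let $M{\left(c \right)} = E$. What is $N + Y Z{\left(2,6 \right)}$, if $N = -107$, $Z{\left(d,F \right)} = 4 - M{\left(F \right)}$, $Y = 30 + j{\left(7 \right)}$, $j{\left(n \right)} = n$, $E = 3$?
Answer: $-70$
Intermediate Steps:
$M{\left(c \right)} = 3$
$Y = 37$ ($Y = 30 + 7 = 37$)
$Z{\left(d,F \right)} = 1$ ($Z{\left(d,F \right)} = 4 - 3 = 1$)
$N + Y Z{\left(2,6 \right)} = -107 + 37 \cdot 1 = -107 + 37 = -70$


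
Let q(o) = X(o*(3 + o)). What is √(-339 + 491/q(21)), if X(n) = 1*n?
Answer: I*√2385110/84 ≈ 18.385*I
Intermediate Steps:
X(n) = n
q(o) = o*(3 + o)
√(-339 + 491/q(21)) = √(-339 + 491/((21*(3 + 21)))) = √(-339 + 491/((21*24))) = √(-339 + 491/504) = √(-170365/504) = I*√2385110/84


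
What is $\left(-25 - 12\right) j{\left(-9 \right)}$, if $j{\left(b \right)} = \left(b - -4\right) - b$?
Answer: $-148$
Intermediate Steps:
$j{\left(b \right)} = 4$ ($j{\left(b \right)} = \left(b + 4\right) - b = \left(4 + b\right) - b = 4$)
$\left(-25 - 12\right) j{\left(-9 \right)} = \left(-25 - 12\right) 4 = \left(-37\right) 4 = -148$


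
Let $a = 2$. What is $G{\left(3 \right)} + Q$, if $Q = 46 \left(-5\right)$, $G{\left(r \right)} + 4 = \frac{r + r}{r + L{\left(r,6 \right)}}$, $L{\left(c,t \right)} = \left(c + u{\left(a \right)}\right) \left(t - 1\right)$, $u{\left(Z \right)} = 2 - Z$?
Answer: $- \frac{701}{3} \approx -233.67$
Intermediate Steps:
$L{\left(c,t \right)} = c \left(-1 + t\right)$ ($L{\left(c,t \right)} = \left(c + \left(2 - 2\right)\right) \left(t - 1\right) = \left(c + \left(2 - 2\right)\right) \left(-1 + t\right) = \left(c + 0\right) \left(-1 + t\right) = c \left(-1 + t\right)$)
$G{\left(r \right)} = - \frac{11}{3}$ ($G{\left(r \right)} = -4 + \frac{r + r}{r + r \left(-1 + 6\right)} = -4 + \frac{2 r}{r + r 5} = -4 + \frac{2 r}{r + 5 r} = -4 + \frac{2 r}{6 r} = -4 + 2 r \frac{1}{6 r} = -4 + \frac{1}{3} = - \frac{11}{3}$)
$Q = -230$
$G{\left(3 \right)} + Q = - \frac{11}{3} - 230 = - \frac{701}{3}$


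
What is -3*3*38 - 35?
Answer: -377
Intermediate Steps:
-3*3*38 - 35 = -9*38 - 35 = -342 - 35 = -377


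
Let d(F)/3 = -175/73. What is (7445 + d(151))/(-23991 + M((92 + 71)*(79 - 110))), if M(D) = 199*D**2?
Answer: 13574/9272834125 ≈ 1.4638e-6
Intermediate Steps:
d(F) = -525/73 (d(F) = 3*(-175/73) = -525/73)
(7445 + d(151))/(-23991 + M((92 + 71)*(79 - 110))) = (7445 - 525/73)/(-23991 + 199*((92 + 71)*(79 - 110))**2) = 542960/(73*(-23991 + 199*(163*(-31))**2)) = 542960/(73*(-23991 + 199*(-5053)**2)) = 542960/(73*(-23991 + 199*25532809)) = 542960/(73*(-23991 + 5081028991)) = (542960/73)/5081005000 = (542960/73)*(1/5081005000) = 13574/9272834125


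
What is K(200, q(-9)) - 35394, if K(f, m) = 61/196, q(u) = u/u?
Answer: -6937163/196 ≈ -35394.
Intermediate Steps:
q(u) = 1
K(f, m) = 61/196 (K(f, m) = 61*(1/196) = 61/196)
K(200, q(-9)) - 35394 = 61/196 - 35394 = -6937163/196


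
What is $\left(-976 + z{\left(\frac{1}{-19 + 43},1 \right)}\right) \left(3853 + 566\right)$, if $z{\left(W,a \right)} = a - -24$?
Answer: $-4202469$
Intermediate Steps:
$z{\left(W,a \right)} = 24 + a$ ($z{\left(W,a \right)} = a + 24 = 24 + a$)
$\left(-976 + z{\left(\frac{1}{-19 + 43},1 \right)}\right) \left(3853 + 566\right) = \left(-976 + \left(24 + 1\right)\right) \left(3853 + 566\right) = \left(-976 + 25\right) 4419 = \left(-951\right) 4419 = -4202469$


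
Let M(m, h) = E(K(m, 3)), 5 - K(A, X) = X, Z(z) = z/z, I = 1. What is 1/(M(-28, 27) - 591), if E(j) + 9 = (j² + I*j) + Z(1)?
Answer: -1/593 ≈ -0.0016863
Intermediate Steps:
Z(z) = 1
K(A, X) = 5 - X
E(j) = -8 + j + j² (E(j) = -9 + ((j² + 1*j) + 1) = -9 + ((j² + j) + 1) = -9 + ((j + j²) + 1) = -9 + (1 + j + j²) = -8 + j + j²)
M(m, h) = -2 (M(m, h) = -8 + (5 - 1*3) + (5 - 1*3)² = -8 + (5 - 3) + (5 - 3)² = -8 + 2 + 2² = -8 + 2 + 4 = -2)
1/(M(-28, 27) - 591) = 1/(-2 - 591) = 1/(-593) = -1/593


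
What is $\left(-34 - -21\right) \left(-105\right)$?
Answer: $1365$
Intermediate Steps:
$\left(-34 - -21\right) \left(-105\right) = \left(-34 + \left(-54 + 75\right)\right) \left(-105\right) = \left(-34 + 21\right) \left(-105\right) = \left(-13\right) \left(-105\right) = 1365$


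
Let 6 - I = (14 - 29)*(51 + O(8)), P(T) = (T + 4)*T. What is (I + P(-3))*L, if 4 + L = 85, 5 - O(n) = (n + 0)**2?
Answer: -9477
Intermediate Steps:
P(T) = T*(4 + T) (P(T) = (4 + T)*T = T*(4 + T))
O(n) = 5 - n**2 (O(n) = 5 - (n + 0)**2 = 5 - n**2)
L = 81 (L = -4 + 85 = 81)
I = -114 (I = 6 - (14 - 29)*(51 + (5 - 1*8**2)) = 6 - (-15)*(51 + (5 - 1*64)) = 6 - (-15)*(51 + (5 - 64)) = 6 - (-15)*(51 - 59) = 6 - (-15)*(-8) = 6 - 1*120 = 6 - 120 = -114)
(I + P(-3))*L = (-114 - 3*(4 - 3))*81 = (-114 - 3*1)*81 = (-114 - 3)*81 = -117*81 = -9477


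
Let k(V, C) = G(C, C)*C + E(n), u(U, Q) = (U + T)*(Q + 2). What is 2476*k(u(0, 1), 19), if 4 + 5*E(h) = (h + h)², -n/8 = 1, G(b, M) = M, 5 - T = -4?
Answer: 5093132/5 ≈ 1.0186e+6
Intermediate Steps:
T = 9 (T = 5 - 1*(-4) = 5 + 4 = 9)
u(U, Q) = (2 + Q)*(9 + U) (u(U, Q) = (U + 9)*(Q + 2) = (9 + U)*(2 + Q) = (2 + Q)*(9 + U))
n = -8 (n = -8*1 = -8)
E(h) = -⅘ + 4*h²/5 (E(h) = -⅘ + (h + h)²/5 = -⅘ + (2*h)²/5 = -⅘ + (4*h²)/5 = -⅘ + 4*h²/5)
k(V, C) = 252/5 + C² (k(V, C) = C*C + (-⅘ + (⅘)*(-8)²) = C² + (-⅘ + (⅘)*64) = C² + (-⅘ + 256/5) = C² + 252/5 = 252/5 + C²)
2476*k(u(0, 1), 19) = 2476*(252/5 + 19²) = 2476*(252/5 + 361) = 2476*(2057/5) = 5093132/5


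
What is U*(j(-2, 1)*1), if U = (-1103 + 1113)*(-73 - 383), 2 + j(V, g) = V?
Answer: 18240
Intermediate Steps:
j(V, g) = -2 + V
U = -4560 (U = 10*(-456) = -4560)
U*(j(-2, 1)*1) = -4560*(-2 - 2) = -(-18240) = -4560*(-4) = 18240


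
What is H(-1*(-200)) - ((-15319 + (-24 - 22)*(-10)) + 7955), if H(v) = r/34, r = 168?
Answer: 117452/17 ≈ 6908.9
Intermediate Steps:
H(v) = 84/17 (H(v) = 168/34 = 168*(1/34) = 84/17)
H(-1*(-200)) - ((-15319 + (-24 - 22)*(-10)) + 7955) = 84/17 - ((-15319 + (-24 - 22)*(-10)) + 7955) = 84/17 - ((-15319 - 46*(-10)) + 7955) = 84/17 - ((-15319 + 460) + 7955) = 84/17 - (-14859 + 7955) = 84/17 - 1*(-6904) = 84/17 + 6904 = 117452/17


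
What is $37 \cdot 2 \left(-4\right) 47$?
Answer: $-13912$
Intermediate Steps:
$37 \cdot 2 \left(-4\right) 47 = 37 \left(-8\right) 47 = \left(-296\right) 47 = -13912$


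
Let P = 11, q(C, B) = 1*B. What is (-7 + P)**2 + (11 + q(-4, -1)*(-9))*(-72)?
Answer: -1424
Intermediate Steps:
q(C, B) = B
(-7 + P)**2 + (11 + q(-4, -1)*(-9))*(-72) = (-7 + 11)**2 + (11 - 1*(-9))*(-72) = 4**2 + (11 + 9)*(-72) = 16 + 20*(-72) = 16 - 1440 = -1424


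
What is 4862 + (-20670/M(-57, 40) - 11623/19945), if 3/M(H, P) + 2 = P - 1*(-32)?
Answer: -9522512533/19945 ≈ -4.7744e+5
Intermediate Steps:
M(H, P) = 3/(30 + P) (M(H, P) = 3/(-2 + (P - 1*(-32))) = 3/(-2 + (P + 32)) = 3/(-2 + (32 + P)) = 3/(30 + P))
4862 + (-20670/M(-57, 40) - 11623/19945) = 4862 + (-20670/(3/(30 + 40)) - 11623/19945) = 4862 + (-20670/(3/70) - 11623*1/19945) = 4862 + (-20670/(3*(1/70)) - 11623/19945) = 4862 + (-20670/3/70 - 11623/19945) = 4862 + (-20670*70/3 - 11623/19945) = 4862 + (-482300 - 11623/19945) = 4862 - 9619485123/19945 = -9522512533/19945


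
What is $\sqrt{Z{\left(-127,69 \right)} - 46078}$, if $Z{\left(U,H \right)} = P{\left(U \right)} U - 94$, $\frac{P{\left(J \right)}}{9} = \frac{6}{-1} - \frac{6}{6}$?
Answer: $7 i \sqrt{779} \approx 195.37 i$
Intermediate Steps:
$P{\left(J \right)} = -63$ ($P{\left(J \right)} = 9 \left(\frac{6}{-1} - \frac{6}{6}\right) = 9 \left(6 \left(-1\right) - 1\right) = 9 \left(-6 - 1\right) = 9 \left(-7\right) = -63$)
$Z{\left(U,H \right)} = -94 - 63 U$ ($Z{\left(U,H \right)} = - 63 U - 94 = -94 - 63 U$)
$\sqrt{Z{\left(-127,69 \right)} - 46078} = \sqrt{\left(-94 - -8001\right) - 46078} = \sqrt{\left(-94 + 8001\right) - 46078} = \sqrt{7907 - 46078} = \sqrt{-38171} = 7 i \sqrt{779}$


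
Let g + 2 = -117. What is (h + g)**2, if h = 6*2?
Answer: 11449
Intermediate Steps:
h = 12
g = -119 (g = -2 - 117 = -119)
(h + g)**2 = (12 - 119)**2 = (-107)**2 = 11449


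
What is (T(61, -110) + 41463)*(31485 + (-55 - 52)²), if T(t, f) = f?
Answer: 1775449702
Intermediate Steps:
(T(61, -110) + 41463)*(31485 + (-55 - 52)²) = (-110 + 41463)*(31485 + (-55 - 52)²) = 41353*(31485 + (-107)²) = 41353*(31485 + 11449) = 41353*42934 = 1775449702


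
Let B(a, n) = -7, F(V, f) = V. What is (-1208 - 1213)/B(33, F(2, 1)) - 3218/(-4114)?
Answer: 4991260/14399 ≈ 346.64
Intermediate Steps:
(-1208 - 1213)/B(33, F(2, 1)) - 3218/(-4114) = (-1208 - 1213)/(-7) - 3218/(-4114) = -2421*(-⅐) - 3218*(-1/4114) = 2421/7 + 1609/2057 = 4991260/14399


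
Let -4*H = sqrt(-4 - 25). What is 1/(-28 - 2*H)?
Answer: -112/3165 - 2*I*sqrt(29)/3165 ≈ -0.035387 - 0.0034029*I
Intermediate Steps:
H = -I*sqrt(29)/4 (H = -sqrt(-4 - 25)/4 = -I*sqrt(29)/4 ≈ -1.3463*I)
1/(-28 - 2*H) = 1/(-28 - (-1)*I*sqrt(29)/2) = 1/(-28 + I*sqrt(29)/2)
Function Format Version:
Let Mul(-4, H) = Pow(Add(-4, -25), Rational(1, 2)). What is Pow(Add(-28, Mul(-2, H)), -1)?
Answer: Add(Rational(-112, 3165), Mul(Rational(-2, 3165), I, Pow(29, Rational(1, 2)))) ≈ Add(-0.035387, Mul(-0.0034029, I))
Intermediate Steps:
H = Mul(Rational(-1, 4), I, Pow(29, Rational(1, 2))) (H = Mul(Rational(-1, 4), Pow(Add(-4, -25), Rational(1, 2))) = Mul(Rational(-1, 4), Pow(-29, Rational(1, 2))) = Mul(Rational(-1, 4), Mul(I, Pow(29, Rational(1, 2)))) = Mul(Rational(-1, 4), I, Pow(29, Rational(1, 2))) ≈ Mul(-1.3463, I))
Pow(Add(-28, Mul(-2, H)), -1) = Pow(Add(-28, Mul(-2, Mul(Rational(-1, 4), I, Pow(29, Rational(1, 2))))), -1) = Pow(Add(-28, Mul(Rational(1, 2), I, Pow(29, Rational(1, 2)))), -1)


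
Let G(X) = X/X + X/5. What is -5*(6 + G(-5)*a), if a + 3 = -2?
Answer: -30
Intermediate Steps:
G(X) = 1 + X/5 (G(X) = 1 + X*(⅕) = 1 + X/5)
a = -5 (a = -3 - 2 = -5)
-5*(6 + G(-5)*a) = -5*(6 + (1 + (⅕)*(-5))*(-5)) = -5*(6 + (1 - 1)*(-5)) = -5*(6 + 0*(-5)) = -5*(6 + 0) = -5*6 = -30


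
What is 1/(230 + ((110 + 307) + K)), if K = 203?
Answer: 1/850 ≈ 0.0011765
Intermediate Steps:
1/(230 + ((110 + 307) + K)) = 1/(230 + ((110 + 307) + 203)) = 1/(230 + (417 + 203)) = 1/(230 + 620) = 1/850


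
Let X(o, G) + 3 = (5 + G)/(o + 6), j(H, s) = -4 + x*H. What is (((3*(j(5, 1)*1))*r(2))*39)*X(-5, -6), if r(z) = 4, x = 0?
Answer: 7488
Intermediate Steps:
j(H, s) = -4 (j(H, s) = -4 + 0*H = -4 + 0 = -4)
X(o, G) = -3 + (5 + G)/(6 + o) (X(o, G) = -3 + (5 + G)/(o + 6) = -3 + (5 + G)/(6 + o))
(((3*(j(5, 1)*1))*r(2))*39)*X(-5, -6) = (((3*(-4*1))*4)*39)*((-13 - 6 - 3*(-5))/(6 - 5)) = (((3*(-4))*4)*39)*((-13 - 6 + 15)/1) = (-12*4*39)*(1*(-4)) = -48*39*(-4) = -1872*(-4) = 7488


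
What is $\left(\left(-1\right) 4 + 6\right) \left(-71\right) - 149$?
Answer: $-291$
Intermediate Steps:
$\left(\left(-1\right) 4 + 6\right) \left(-71\right) - 149 = \left(-4 + 6\right) \left(-71\right) - 149 = 2 \left(-71\right) - 149 = -142 - 149 = -291$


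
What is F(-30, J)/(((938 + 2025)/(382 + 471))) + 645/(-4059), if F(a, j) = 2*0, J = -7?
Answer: -215/1353 ≈ -0.15891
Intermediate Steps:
F(a, j) = 0
F(-30, J)/(((938 + 2025)/(382 + 471))) + 645/(-4059) = 0/(((938 + 2025)/(382 + 471))) + 645/(-4059) = 0/((2963/853)) + 645*(-1/4059) = 0/((2963*(1/853))) - 215/1353 = 0/(2963/853) - 215/1353 = 0*(853/2963) - 215/1353 = 0 - 215/1353 = -215/1353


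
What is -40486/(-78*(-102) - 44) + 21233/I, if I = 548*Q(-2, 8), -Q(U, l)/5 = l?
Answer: -131931077/21678880 ≈ -6.0857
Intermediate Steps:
Q(U, l) = -5*l
I = -21920 (I = 548*(-5*8) = 548*(-40) = -21920)
-40486/(-78*(-102) - 44) + 21233/I = -40486/(-78*(-102) - 44) + 21233/(-21920) = -40486/(7956 - 44) + 21233*(-1/21920) = -40486/7912 - 21233/21920 = -40486*1/7912 - 21233/21920 = -20243/3956 - 21233/21920 = -131931077/21678880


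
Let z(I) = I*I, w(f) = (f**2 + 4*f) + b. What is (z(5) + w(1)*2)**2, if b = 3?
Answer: 1681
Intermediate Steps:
w(f) = 3 + f**2 + 4*f (w(f) = (f**2 + 4*f) + 3 = 3 + f**2 + 4*f)
z(I) = I**2
(z(5) + w(1)*2)**2 = (5**2 + (3 + 1**2 + 4*1)*2)**2 = (25 + (3 + 1 + 4)*2)**2 = (25 + 8*2)**2 = (25 + 16)**2 = 41**2 = 1681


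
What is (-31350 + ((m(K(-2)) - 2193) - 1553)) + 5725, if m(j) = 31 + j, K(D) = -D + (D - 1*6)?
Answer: -29346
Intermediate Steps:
K(D) = -6 (K(D) = -D + (D - 6) = -D + (-6 + D) = -6)
(-31350 + ((m(K(-2)) - 2193) - 1553)) + 5725 = (-31350 + (((31 - 6) - 2193) - 1553)) + 5725 = (-31350 + ((25 - 2193) - 1553)) + 5725 = (-31350 + (-2168 - 1553)) + 5725 = (-31350 - 3721) + 5725 = -35071 + 5725 = -29346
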